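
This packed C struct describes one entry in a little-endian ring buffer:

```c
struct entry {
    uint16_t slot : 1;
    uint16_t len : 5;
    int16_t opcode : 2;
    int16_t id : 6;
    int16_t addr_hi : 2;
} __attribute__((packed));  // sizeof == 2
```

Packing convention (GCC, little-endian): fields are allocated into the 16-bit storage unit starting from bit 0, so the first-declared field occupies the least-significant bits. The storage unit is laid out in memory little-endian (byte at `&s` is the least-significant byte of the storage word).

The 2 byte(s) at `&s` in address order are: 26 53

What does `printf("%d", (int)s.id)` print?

[0]=0x26 [1]=0x53 (little-endian) → word 0x5326
slot [0+:1] = (word>>0) & 0x1 = 0
len [1+:5] = (word>>1) & 0x1f = 19
opcode [6+:2] = (word>>6) & 0x3 = 0
id [8+:6] = (word>>8) & 0x3f = 19  ←
addr_hi [14+:2] = (word>>14) & 0x3 = 1
id signed 6b, MSB=0: value = 19

19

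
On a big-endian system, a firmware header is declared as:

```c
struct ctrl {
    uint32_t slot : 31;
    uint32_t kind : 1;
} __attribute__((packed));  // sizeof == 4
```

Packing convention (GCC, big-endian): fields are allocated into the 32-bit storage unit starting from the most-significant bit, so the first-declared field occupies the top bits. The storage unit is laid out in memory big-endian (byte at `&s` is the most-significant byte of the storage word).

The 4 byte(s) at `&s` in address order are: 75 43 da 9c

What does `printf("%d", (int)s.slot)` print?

983690574

[0]=0x75 [1]=0x43 [2]=0xda [3]=0x9c (big-endian) → word 0x7543da9c
slot:31 @ bit 1 → (0x7543da9c>>1)&0x7fffffff = 0x3aa1ed4e  ←
kind:1 @ bit 0 → (0x7543da9c>>0)&0x1 = 0x0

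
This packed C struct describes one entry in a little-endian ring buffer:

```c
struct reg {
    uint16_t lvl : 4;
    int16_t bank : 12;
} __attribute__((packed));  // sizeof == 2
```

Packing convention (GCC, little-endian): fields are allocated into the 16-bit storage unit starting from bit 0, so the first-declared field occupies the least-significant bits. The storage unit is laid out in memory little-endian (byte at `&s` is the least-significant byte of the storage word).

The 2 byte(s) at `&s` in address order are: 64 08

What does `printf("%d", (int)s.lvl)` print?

4

[0]=0x64 [1]=0x08 (little-endian) → word 0x0864
lvl [0+:4] = (word>>0) & 0xf = 4  ←
bank [4+:12] = (word>>4) & 0xfff = 134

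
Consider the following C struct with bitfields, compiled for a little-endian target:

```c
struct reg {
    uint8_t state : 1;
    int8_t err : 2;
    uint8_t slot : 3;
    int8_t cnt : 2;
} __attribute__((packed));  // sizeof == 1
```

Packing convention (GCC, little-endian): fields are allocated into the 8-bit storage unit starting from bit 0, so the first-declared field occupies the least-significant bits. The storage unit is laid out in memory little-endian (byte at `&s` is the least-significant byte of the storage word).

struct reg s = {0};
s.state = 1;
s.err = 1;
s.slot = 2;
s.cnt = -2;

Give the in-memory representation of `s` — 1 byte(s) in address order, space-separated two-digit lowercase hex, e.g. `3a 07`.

93

state (1b) val=1 bits=0x1 at bit 0: 0x01
err (2b) val=1 bits=0x1 at bit 1: 0x03
slot (3b) val=2 bits=0x2 at bit 3: 0x13
cnt (2b) val=-2 bits=0x2 at bit 6: 0x93
word = 0x93 → little-endian bytes:
  [0]=0x93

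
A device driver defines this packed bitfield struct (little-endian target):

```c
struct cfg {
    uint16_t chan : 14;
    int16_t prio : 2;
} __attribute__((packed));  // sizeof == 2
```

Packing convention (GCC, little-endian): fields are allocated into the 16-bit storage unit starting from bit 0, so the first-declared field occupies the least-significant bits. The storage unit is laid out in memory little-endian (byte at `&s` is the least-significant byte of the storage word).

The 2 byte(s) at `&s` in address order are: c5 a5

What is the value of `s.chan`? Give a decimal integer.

9669

[0]=0xc5 [1]=0xa5 (little-endian) → word 0xa5c5
chan:14 @ bit 0 → (0xa5c5>>0)&0x3fff = 0x25c5  ←
prio:2 @ bit 14 → (0xa5c5>>14)&0x3 = 0x2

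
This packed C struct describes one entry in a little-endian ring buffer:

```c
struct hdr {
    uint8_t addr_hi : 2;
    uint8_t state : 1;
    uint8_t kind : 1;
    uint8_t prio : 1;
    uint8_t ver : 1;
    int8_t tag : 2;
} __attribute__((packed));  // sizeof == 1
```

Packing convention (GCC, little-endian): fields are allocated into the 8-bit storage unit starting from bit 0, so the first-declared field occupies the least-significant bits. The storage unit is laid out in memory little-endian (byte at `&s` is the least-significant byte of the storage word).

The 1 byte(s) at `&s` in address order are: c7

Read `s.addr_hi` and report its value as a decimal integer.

3

[0]=0xc7 (little-endian) → word 0xc7
addr_hi [0+:2] = (word>>0) & 0x3 = 3  ←
state [2+:1] = (word>>2) & 0x1 = 1
kind [3+:1] = (word>>3) & 0x1 = 0
prio [4+:1] = (word>>4) & 0x1 = 0
ver [5+:1] = (word>>5) & 0x1 = 0
tag [6+:2] = (word>>6) & 0x3 = 3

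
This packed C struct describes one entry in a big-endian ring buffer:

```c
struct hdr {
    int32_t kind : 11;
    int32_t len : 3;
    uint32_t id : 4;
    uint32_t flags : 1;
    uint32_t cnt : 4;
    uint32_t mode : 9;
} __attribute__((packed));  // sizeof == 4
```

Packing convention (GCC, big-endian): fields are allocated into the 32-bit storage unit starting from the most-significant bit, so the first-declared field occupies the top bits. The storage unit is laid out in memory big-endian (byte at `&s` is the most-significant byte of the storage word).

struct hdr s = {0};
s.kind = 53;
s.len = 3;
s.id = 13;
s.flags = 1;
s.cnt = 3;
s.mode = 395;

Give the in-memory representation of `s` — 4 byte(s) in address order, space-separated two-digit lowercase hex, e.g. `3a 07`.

06 af 67 8b

kind:11 = 53 → 0x35 << 21 → word 0x06a00000
len:3 = 3 → 0x3 << 18 → word 0x06ac0000
id:4 = 13 → 0xd << 14 → word 0x06af4000
flags:1 = 1 → 0x1 << 13 → word 0x06af6000
cnt:4 = 3 → 0x3 << 9 → word 0x06af6600
mode:9 = 395 → 0x18b << 0 → word 0x06af678b
word = 0x06af678b → big-endian bytes:
  [0]=0x06  [1]=0xaf  [2]=0x67  [3]=0x8b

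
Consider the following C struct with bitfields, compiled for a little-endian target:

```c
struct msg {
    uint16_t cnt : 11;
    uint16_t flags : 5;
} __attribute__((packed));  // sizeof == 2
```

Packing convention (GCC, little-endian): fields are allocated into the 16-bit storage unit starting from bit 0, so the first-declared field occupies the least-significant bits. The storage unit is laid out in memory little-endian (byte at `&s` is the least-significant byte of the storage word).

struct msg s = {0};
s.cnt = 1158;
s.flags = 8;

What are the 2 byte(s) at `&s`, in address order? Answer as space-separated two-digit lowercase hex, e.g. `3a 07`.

cnt:11 = 1158 → 0x486 << 0 → word 0x0486
flags:5 = 8 → 0x8 << 11 → word 0x4486
word = 0x4486 → little-endian bytes:
  [0]=0x86  [1]=0x44

86 44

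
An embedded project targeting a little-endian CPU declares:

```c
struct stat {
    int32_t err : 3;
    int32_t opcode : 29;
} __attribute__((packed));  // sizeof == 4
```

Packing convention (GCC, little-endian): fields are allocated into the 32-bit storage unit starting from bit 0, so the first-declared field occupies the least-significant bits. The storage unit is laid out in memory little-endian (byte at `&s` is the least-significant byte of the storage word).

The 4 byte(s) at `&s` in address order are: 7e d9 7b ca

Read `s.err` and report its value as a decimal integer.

[0]=0x7e [1]=0xd9 [2]=0x7b [3]=0xca (little-endian) → word 0xca7bd97e
err [0+:3] = (word>>0) & 0x7 = 6  ←
opcode [3+:29] = (word>>3) & 0x1fffffff = 424639279
err signed 3b, MSB=1: 6 - 8 = -2

-2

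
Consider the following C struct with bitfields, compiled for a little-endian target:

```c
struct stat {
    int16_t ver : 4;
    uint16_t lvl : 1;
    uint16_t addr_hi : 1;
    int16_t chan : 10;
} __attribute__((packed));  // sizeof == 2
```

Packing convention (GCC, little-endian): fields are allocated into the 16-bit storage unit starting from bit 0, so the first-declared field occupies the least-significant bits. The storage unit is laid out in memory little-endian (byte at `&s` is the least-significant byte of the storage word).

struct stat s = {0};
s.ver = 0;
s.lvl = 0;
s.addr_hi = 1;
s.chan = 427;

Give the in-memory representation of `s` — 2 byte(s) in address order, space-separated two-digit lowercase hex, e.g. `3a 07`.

[0+:4] ver=0 & 0xf = 0x0; word=0x0000
[4+:1] lvl=0 & 0x1 = 0x0; word=0x0000
[5+:1] addr_hi=1 & 0x1 = 0x1; word=0x0020
[6+:10] chan=427 & 0x3ff = 0x1ab; word=0x6ae0
word = 0x6ae0 → little-endian bytes:
  [0]=0xe0  [1]=0x6a

e0 6a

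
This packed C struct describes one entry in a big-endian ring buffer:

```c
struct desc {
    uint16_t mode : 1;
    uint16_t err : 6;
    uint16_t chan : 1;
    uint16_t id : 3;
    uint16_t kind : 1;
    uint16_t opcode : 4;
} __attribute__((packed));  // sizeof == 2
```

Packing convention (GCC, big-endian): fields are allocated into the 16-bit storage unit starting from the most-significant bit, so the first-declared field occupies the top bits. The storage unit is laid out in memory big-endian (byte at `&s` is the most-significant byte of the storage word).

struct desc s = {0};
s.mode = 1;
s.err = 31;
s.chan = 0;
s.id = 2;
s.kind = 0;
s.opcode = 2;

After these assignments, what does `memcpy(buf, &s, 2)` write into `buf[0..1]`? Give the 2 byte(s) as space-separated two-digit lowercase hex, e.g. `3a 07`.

be 42

mode:1 = 1 → 0x1 << 15 → word 0x8000
err:6 = 31 → 0x1f << 9 → word 0xbe00
chan:1 = 0 → 0x0 << 8 → word 0xbe00
id:3 = 2 → 0x2 << 5 → word 0xbe40
kind:1 = 0 → 0x0 << 4 → word 0xbe40
opcode:4 = 2 → 0x2 << 0 → word 0xbe42
word = 0xbe42 → big-endian bytes:
  [0]=0xbe  [1]=0x42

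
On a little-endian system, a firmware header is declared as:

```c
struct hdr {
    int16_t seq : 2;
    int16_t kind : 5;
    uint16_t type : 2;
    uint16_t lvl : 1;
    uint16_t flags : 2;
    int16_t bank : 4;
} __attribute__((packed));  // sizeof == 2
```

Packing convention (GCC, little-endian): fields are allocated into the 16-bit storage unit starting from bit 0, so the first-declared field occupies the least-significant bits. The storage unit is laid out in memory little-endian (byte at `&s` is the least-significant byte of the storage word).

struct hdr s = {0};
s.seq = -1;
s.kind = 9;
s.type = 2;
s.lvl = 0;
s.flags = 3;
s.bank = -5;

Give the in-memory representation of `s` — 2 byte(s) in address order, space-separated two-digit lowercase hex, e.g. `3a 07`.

27 bd

seq (2b) val=-1 bits=0x3 at bit 0: 0x0003
kind (5b) val=9 bits=0x9 at bit 2: 0x0027
type (2b) val=2 bits=0x2 at bit 7: 0x0127
lvl (1b) val=0 bits=0x0 at bit 9: 0x0127
flags (2b) val=3 bits=0x3 at bit 10: 0x0d27
bank (4b) val=-5 bits=0xb at bit 12: 0xbd27
word = 0xbd27 → little-endian bytes:
  [0]=0x27  [1]=0xbd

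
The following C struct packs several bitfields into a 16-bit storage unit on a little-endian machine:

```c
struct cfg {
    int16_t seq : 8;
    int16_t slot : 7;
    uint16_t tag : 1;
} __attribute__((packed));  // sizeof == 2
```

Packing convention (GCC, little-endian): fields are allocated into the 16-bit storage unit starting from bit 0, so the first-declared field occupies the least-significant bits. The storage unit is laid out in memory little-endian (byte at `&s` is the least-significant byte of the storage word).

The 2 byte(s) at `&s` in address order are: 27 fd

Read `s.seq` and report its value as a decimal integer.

[0]=0x27 [1]=0xfd (little-endian) → word 0xfd27
seq:8 @ bit 0 → (0xfd27>>0)&0xff = 0x27  ←
slot:7 @ bit 8 → (0xfd27>>8)&0x7f = 0x7d
tag:1 @ bit 15 → (0xfd27>>15)&0x1 = 0x1
seq signed 8b, MSB=0: value = 39

39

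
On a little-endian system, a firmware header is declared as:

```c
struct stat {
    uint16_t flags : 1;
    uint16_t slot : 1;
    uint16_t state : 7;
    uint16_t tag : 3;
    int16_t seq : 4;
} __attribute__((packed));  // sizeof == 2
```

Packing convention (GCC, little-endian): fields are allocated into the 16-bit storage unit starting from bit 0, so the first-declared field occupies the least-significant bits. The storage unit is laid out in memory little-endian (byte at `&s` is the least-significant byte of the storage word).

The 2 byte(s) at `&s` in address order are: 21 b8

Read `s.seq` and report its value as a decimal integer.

-5

[0]=0x21 [1]=0xb8 (little-endian) → word 0xb821
flags:1 @ bit 0 → (0xb821>>0)&0x1 = 0x1
slot:1 @ bit 1 → (0xb821>>1)&0x1 = 0x0
state:7 @ bit 2 → (0xb821>>2)&0x7f = 0x8
tag:3 @ bit 9 → (0xb821>>9)&0x7 = 0x4
seq:4 @ bit 12 → (0xb821>>12)&0xf = 0xb  ←
seq signed 4b, MSB=1: 11 - 16 = -5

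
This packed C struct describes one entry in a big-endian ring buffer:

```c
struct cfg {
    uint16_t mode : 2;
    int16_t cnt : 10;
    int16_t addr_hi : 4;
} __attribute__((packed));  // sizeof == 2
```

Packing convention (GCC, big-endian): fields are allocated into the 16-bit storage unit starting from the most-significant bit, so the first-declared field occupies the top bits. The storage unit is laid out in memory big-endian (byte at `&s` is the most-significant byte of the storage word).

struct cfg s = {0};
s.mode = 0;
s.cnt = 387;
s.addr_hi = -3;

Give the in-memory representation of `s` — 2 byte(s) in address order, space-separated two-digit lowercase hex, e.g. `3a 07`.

18 3d

mode:2 = 0 → 0x0 << 14 → word 0x0000
cnt:10 = 387 → 0x183 << 4 → word 0x1830
addr_hi:4 = -3 → 0xd << 0 → word 0x183d
word = 0x183d → big-endian bytes:
  [0]=0x18  [1]=0x3d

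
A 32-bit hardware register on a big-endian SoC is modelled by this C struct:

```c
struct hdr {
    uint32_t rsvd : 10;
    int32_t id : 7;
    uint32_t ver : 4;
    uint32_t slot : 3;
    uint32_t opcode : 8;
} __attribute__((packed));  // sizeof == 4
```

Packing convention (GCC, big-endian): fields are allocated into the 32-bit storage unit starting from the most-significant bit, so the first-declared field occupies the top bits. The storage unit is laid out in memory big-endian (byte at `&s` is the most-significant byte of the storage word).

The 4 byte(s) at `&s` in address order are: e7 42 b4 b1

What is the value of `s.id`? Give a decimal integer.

[0]=0xe7 [1]=0x42 [2]=0xb4 [3]=0xb1 (big-endian) → word 0xe742b4b1
rsvd [22+:10] = (word>>22) & 0x3ff = 925
id [15+:7] = (word>>15) & 0x7f = 5  ←
ver [11+:4] = (word>>11) & 0xf = 6
slot [8+:3] = (word>>8) & 0x7 = 4
opcode [0+:8] = (word>>0) & 0xff = 177
id signed 7b, MSB=0: value = 5

5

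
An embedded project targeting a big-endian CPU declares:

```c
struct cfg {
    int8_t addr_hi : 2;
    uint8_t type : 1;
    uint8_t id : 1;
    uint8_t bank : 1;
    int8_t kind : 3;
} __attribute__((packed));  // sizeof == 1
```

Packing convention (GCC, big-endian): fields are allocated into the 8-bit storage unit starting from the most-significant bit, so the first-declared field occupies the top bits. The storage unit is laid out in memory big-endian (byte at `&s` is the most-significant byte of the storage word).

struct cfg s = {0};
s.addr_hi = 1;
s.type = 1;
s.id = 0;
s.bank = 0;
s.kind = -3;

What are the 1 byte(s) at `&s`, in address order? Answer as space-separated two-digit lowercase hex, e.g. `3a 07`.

[6+:2] addr_hi=1 & 0x3 = 0x1; word=0x40
[5+:1] type=1 & 0x1 = 0x1; word=0x60
[4+:1] id=0 & 0x1 = 0x0; word=0x60
[3+:1] bank=0 & 0x1 = 0x0; word=0x60
[0+:3] kind=-3 & 0x7 = 0x5; word=0x65
word = 0x65 → big-endian bytes:
  [0]=0x65

65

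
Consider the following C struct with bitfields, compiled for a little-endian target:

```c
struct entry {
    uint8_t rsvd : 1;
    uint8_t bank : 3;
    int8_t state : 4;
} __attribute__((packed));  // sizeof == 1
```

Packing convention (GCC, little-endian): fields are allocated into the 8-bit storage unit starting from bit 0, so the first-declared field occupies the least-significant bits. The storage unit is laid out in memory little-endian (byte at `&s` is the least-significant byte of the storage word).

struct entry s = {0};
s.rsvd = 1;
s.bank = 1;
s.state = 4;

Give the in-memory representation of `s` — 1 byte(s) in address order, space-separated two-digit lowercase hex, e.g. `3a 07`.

rsvd (1b) val=1 bits=0x1 at bit 0: 0x01
bank (3b) val=1 bits=0x1 at bit 1: 0x03
state (4b) val=4 bits=0x4 at bit 4: 0x43
word = 0x43 → little-endian bytes:
  [0]=0x43

43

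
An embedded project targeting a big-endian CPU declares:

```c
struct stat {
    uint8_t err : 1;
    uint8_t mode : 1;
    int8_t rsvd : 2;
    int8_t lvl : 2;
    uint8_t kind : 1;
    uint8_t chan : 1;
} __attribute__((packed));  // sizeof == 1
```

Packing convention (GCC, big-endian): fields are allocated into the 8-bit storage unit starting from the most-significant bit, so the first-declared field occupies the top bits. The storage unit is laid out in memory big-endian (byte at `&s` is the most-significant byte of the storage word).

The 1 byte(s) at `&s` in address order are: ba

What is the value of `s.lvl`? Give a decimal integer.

-2

[0]=0xba (big-endian) → word 0xba
err:1 @ bit 7 → (0xba>>7)&0x1 = 0x1
mode:1 @ bit 6 → (0xba>>6)&0x1 = 0x0
rsvd:2 @ bit 4 → (0xba>>4)&0x3 = 0x3
lvl:2 @ bit 2 → (0xba>>2)&0x3 = 0x2  ←
kind:1 @ bit 1 → (0xba>>1)&0x1 = 0x1
chan:1 @ bit 0 → (0xba>>0)&0x1 = 0x0
lvl signed 2b, MSB=1: 2 - 4 = -2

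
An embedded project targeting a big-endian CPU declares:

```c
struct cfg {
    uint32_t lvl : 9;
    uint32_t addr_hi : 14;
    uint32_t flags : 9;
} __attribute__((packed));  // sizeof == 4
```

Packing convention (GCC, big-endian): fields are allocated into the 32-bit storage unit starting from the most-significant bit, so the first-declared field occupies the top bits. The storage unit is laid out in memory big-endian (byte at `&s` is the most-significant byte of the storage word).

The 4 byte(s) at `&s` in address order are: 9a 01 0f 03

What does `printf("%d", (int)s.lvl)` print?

[0]=0x9a [1]=0x01 [2]=0x0f [3]=0x03 (big-endian) → word 0x9a010f03
lvl:9 @ bit 23 → (0x9a010f03>>23)&0x1ff = 0x134  ←
addr_hi:14 @ bit 9 → (0x9a010f03>>9)&0x3fff = 0x87
flags:9 @ bit 0 → (0x9a010f03>>0)&0x1ff = 0x103

308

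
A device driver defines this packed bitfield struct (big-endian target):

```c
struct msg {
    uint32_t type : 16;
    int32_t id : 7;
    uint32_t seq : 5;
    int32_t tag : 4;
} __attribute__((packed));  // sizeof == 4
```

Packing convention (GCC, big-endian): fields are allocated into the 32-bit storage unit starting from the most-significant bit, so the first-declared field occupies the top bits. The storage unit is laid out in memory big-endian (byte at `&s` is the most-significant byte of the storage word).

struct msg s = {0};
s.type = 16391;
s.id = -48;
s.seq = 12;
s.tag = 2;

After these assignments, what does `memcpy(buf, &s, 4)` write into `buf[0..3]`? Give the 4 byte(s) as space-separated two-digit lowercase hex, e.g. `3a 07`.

[16+:16] type=16391 & 0xffff = 0x4007; word=0x40070000
[9+:7] id=-48 & 0x7f = 0x50; word=0x4007a000
[4+:5] seq=12 & 0x1f = 0xc; word=0x4007a0c0
[0+:4] tag=2 & 0xf = 0x2; word=0x4007a0c2
word = 0x4007a0c2 → big-endian bytes:
  [0]=0x40  [1]=0x07  [2]=0xa0  [3]=0xc2

40 07 a0 c2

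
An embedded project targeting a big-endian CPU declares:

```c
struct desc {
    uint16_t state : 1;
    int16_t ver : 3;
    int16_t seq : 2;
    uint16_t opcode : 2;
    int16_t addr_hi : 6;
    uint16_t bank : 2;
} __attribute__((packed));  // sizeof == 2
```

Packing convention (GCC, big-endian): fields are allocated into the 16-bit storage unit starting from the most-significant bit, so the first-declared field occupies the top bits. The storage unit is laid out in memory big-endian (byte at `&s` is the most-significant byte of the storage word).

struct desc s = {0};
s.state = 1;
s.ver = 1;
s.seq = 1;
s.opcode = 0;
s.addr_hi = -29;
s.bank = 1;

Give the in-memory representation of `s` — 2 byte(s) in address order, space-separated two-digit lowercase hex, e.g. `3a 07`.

94 8d

state (1b) val=1 bits=0x1 at bit 15: 0x8000
ver (3b) val=1 bits=0x1 at bit 12: 0x9000
seq (2b) val=1 bits=0x1 at bit 10: 0x9400
opcode (2b) val=0 bits=0x0 at bit 8: 0x9400
addr_hi (6b) val=-29 bits=0x23 at bit 2: 0x948c
bank (2b) val=1 bits=0x1 at bit 0: 0x948d
word = 0x948d → big-endian bytes:
  [0]=0x94  [1]=0x8d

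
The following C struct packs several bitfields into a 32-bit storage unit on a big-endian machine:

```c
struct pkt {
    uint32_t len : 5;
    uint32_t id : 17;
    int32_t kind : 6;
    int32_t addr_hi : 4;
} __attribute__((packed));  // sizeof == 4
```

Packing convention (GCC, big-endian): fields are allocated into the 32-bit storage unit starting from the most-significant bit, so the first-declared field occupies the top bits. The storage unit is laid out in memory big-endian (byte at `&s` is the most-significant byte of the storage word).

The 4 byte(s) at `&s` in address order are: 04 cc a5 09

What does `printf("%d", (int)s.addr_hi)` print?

[0]=0x04 [1]=0xcc [2]=0xa5 [3]=0x09 (big-endian) → word 0x04cca509
len [27+:5] = (word>>27) & 0x1f = 0
id [10+:17] = (word>>10) & 0x1ffff = 78633
kind [4+:6] = (word>>4) & 0x3f = 16
addr_hi [0+:4] = (word>>0) & 0xf = 9  ←
addr_hi signed 4b, MSB=1: 9 - 16 = -7

-7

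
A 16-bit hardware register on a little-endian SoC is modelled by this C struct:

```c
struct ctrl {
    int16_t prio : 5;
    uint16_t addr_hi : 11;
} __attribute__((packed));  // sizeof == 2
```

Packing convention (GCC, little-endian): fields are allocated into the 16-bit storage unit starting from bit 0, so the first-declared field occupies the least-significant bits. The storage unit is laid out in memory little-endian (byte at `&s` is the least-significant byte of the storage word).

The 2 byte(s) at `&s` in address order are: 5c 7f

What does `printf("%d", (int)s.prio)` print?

[0]=0x5c [1]=0x7f (little-endian) → word 0x7f5c
prio:5 @ bit 0 → (0x7f5c>>0)&0x1f = 0x1c  ←
addr_hi:11 @ bit 5 → (0x7f5c>>5)&0x7ff = 0x3fa
prio signed 5b, MSB=1: 28 - 32 = -4

-4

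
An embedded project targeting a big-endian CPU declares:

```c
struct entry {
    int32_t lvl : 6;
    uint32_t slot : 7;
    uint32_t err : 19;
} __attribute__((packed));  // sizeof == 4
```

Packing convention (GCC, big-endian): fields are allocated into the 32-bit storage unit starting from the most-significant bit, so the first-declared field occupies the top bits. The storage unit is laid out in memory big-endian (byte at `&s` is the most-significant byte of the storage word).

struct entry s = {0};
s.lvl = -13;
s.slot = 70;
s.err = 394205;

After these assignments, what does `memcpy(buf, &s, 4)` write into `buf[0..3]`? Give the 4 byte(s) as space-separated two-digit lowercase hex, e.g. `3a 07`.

lvl:6 = -13 → 0x33 << 26 → word 0xcc000000
slot:7 = 70 → 0x46 << 19 → word 0xce300000
err:19 = 394205 → 0x603dd << 0 → word 0xce3603dd
word = 0xce3603dd → big-endian bytes:
  [0]=0xce  [1]=0x36  [2]=0x03  [3]=0xdd

ce 36 03 dd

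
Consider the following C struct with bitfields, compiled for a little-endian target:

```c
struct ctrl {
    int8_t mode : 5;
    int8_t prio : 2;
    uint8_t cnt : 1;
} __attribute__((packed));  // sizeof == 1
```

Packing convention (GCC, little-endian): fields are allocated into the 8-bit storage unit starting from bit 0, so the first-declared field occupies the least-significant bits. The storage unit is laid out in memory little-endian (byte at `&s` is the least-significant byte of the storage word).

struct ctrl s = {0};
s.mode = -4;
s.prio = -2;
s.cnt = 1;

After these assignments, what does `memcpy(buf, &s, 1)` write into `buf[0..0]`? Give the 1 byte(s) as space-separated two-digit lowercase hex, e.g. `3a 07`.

dc

mode:5 = -4 → 0x1c << 0 → word 0x1c
prio:2 = -2 → 0x2 << 5 → word 0x5c
cnt:1 = 1 → 0x1 << 7 → word 0xdc
word = 0xdc → little-endian bytes:
  [0]=0xdc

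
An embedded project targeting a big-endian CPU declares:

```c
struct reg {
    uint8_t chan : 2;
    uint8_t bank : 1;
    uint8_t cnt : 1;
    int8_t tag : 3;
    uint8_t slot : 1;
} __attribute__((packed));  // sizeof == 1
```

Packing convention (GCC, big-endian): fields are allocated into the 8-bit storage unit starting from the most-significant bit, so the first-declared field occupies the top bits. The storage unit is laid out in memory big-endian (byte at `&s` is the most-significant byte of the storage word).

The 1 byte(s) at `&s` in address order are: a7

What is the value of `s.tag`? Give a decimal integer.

3

[0]=0xa7 (big-endian) → word 0xa7
chan [6+:2] = (word>>6) & 0x3 = 2
bank [5+:1] = (word>>5) & 0x1 = 1
cnt [4+:1] = (word>>4) & 0x1 = 0
tag [1+:3] = (word>>1) & 0x7 = 3  ←
slot [0+:1] = (word>>0) & 0x1 = 1
tag signed 3b, MSB=0: value = 3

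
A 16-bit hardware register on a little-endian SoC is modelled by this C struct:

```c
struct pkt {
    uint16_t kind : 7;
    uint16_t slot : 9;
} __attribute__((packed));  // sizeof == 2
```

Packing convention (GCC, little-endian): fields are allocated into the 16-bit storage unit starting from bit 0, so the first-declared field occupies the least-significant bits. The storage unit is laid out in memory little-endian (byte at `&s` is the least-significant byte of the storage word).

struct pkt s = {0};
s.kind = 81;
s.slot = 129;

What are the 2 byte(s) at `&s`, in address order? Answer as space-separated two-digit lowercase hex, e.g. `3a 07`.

kind (7b) val=81 bits=0x51 at bit 0: 0x0051
slot (9b) val=129 bits=0x81 at bit 7: 0x40d1
word = 0x40d1 → little-endian bytes:
  [0]=0xd1  [1]=0x40

d1 40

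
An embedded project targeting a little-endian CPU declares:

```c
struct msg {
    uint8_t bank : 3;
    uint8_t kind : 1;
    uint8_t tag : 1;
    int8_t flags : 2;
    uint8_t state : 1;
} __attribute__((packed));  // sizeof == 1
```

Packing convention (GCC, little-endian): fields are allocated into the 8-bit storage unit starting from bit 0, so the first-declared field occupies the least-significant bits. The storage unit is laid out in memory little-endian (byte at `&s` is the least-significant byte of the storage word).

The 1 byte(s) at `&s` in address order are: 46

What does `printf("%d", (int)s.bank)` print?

[0]=0x46 (little-endian) → word 0x46
bank [0+:3] = (word>>0) & 0x7 = 6  ←
kind [3+:1] = (word>>3) & 0x1 = 0
tag [4+:1] = (word>>4) & 0x1 = 0
flags [5+:2] = (word>>5) & 0x3 = 2
state [7+:1] = (word>>7) & 0x1 = 0

6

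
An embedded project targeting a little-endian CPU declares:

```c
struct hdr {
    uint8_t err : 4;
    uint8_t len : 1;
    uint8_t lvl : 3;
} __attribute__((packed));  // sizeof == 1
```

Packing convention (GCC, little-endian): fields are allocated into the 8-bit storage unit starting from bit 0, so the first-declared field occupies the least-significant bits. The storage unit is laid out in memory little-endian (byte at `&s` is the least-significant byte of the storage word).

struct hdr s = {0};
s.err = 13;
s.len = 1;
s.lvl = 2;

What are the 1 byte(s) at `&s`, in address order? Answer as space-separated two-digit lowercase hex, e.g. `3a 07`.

5d

err:4 = 13 → 0xd << 0 → word 0x0d
len:1 = 1 → 0x1 << 4 → word 0x1d
lvl:3 = 2 → 0x2 << 5 → word 0x5d
word = 0x5d → little-endian bytes:
  [0]=0x5d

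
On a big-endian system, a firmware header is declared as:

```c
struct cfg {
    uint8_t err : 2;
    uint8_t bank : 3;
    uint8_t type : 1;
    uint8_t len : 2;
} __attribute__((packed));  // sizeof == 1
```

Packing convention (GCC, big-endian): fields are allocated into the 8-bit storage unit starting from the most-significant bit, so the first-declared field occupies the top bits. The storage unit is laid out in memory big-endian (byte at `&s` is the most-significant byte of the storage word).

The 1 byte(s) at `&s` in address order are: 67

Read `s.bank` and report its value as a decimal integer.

4

[0]=0x67 (big-endian) → word 0x67
err:2 @ bit 6 → (0x67>>6)&0x3 = 0x1
bank:3 @ bit 3 → (0x67>>3)&0x7 = 0x4  ←
type:1 @ bit 2 → (0x67>>2)&0x1 = 0x1
len:2 @ bit 0 → (0x67>>0)&0x3 = 0x3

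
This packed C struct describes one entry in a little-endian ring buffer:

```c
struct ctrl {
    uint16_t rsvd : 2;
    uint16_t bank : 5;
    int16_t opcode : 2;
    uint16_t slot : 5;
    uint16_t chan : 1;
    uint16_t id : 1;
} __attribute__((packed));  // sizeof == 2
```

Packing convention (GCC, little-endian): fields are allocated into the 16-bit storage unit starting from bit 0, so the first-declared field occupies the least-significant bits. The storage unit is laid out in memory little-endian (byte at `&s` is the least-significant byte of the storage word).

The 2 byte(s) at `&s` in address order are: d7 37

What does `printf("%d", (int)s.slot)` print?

27

[0]=0xd7 [1]=0x37 (little-endian) → word 0x37d7
rsvd [0+:2] = (word>>0) & 0x3 = 3
bank [2+:5] = (word>>2) & 0x1f = 21
opcode [7+:2] = (word>>7) & 0x3 = 3
slot [9+:5] = (word>>9) & 0x1f = 27  ←
chan [14+:1] = (word>>14) & 0x1 = 0
id [15+:1] = (word>>15) & 0x1 = 0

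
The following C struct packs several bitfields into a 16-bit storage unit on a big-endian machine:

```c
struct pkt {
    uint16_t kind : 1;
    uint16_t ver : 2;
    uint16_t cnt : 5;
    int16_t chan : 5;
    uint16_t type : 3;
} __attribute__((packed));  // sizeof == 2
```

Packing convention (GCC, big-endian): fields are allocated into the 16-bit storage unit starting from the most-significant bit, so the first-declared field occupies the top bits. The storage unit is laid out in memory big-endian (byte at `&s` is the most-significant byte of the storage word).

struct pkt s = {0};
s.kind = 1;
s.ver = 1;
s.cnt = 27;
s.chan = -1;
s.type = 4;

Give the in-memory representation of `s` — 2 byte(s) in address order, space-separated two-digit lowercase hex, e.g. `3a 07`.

kind (1b) val=1 bits=0x1 at bit 15: 0x8000
ver (2b) val=1 bits=0x1 at bit 13: 0xa000
cnt (5b) val=27 bits=0x1b at bit 8: 0xbb00
chan (5b) val=-1 bits=0x1f at bit 3: 0xbbf8
type (3b) val=4 bits=0x4 at bit 0: 0xbbfc
word = 0xbbfc → big-endian bytes:
  [0]=0xbb  [1]=0xfc

bb fc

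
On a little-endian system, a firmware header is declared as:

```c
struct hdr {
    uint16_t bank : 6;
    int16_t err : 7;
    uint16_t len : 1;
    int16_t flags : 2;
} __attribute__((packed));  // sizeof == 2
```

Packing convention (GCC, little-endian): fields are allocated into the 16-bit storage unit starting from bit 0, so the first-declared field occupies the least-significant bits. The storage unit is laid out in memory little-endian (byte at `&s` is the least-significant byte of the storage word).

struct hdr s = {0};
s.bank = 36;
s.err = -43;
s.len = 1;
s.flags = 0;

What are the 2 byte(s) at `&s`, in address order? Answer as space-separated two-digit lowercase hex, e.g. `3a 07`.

64 35

[0+:6] bank=36 & 0x3f = 0x24; word=0x0024
[6+:7] err=-43 & 0x7f = 0x55; word=0x1564
[13+:1] len=1 & 0x1 = 0x1; word=0x3564
[14+:2] flags=0 & 0x3 = 0x0; word=0x3564
word = 0x3564 → little-endian bytes:
  [0]=0x64  [1]=0x35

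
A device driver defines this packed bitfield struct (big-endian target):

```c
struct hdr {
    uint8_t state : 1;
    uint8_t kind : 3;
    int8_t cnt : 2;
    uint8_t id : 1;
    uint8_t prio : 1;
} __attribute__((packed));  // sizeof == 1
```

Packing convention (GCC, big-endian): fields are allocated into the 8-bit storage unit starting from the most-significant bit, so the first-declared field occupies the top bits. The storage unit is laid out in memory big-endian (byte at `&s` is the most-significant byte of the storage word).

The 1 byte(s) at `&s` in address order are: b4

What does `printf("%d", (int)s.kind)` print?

[0]=0xb4 (big-endian) → word 0xb4
state:1 @ bit 7 → (0xb4>>7)&0x1 = 0x1
kind:3 @ bit 4 → (0xb4>>4)&0x7 = 0x3  ←
cnt:2 @ bit 2 → (0xb4>>2)&0x3 = 0x1
id:1 @ bit 1 → (0xb4>>1)&0x1 = 0x0
prio:1 @ bit 0 → (0xb4>>0)&0x1 = 0x0

3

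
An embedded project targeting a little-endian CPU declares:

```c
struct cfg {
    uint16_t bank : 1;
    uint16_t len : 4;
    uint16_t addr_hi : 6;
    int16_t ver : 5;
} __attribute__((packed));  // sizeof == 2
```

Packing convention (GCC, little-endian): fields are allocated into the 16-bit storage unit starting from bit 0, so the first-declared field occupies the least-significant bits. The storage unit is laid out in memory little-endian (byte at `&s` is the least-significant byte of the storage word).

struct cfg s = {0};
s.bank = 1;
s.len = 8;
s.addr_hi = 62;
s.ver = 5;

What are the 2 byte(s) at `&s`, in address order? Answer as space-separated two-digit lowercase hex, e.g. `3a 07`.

bank:1 = 1 → 0x1 << 0 → word 0x0001
len:4 = 8 → 0x8 << 1 → word 0x0011
addr_hi:6 = 62 → 0x3e << 5 → word 0x07d1
ver:5 = 5 → 0x5 << 11 → word 0x2fd1
word = 0x2fd1 → little-endian bytes:
  [0]=0xd1  [1]=0x2f

d1 2f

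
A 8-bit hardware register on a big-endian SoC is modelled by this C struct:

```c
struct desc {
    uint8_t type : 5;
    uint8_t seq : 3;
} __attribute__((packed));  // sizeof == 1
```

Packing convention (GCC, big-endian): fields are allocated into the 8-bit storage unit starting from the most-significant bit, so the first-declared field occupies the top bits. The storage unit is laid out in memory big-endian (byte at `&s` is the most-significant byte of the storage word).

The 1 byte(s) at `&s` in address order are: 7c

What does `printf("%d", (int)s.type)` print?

[0]=0x7c (big-endian) → word 0x7c
type [3+:5] = (word>>3) & 0x1f = 15  ←
seq [0+:3] = (word>>0) & 0x7 = 4

15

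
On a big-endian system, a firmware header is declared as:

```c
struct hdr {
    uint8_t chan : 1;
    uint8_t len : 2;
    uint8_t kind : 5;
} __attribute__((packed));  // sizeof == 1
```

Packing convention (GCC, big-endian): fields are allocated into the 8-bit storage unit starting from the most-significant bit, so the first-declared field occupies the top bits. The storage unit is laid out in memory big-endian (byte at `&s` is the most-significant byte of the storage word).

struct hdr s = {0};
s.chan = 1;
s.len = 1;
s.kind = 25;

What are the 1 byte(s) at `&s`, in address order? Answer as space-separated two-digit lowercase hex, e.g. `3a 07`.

[7+:1] chan=1 & 0x1 = 0x1; word=0x80
[5+:2] len=1 & 0x3 = 0x1; word=0xa0
[0+:5] kind=25 & 0x1f = 0x19; word=0xb9
word = 0xb9 → big-endian bytes:
  [0]=0xb9

b9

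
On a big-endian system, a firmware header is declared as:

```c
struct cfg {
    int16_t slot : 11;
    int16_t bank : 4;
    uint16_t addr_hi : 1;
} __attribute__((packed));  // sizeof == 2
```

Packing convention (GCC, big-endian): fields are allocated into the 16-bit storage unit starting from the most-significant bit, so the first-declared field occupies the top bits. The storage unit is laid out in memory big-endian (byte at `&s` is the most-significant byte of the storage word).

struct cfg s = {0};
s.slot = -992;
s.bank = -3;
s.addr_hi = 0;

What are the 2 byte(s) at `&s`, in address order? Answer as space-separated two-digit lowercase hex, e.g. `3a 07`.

[5+:11] slot=-992 & 0x7ff = 0x420; word=0x8400
[1+:4] bank=-3 & 0xf = 0xd; word=0x841a
[0+:1] addr_hi=0 & 0x1 = 0x0; word=0x841a
word = 0x841a → big-endian bytes:
  [0]=0x84  [1]=0x1a

84 1a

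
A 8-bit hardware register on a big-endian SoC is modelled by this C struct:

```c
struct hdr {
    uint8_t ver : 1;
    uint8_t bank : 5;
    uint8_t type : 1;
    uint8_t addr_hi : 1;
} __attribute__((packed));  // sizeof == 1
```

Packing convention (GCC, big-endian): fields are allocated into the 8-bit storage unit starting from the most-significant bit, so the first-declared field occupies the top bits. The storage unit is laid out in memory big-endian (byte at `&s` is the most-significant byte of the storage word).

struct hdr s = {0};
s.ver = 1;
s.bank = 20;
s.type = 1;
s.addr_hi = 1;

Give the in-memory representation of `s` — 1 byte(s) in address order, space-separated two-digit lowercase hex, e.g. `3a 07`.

d3

[7+:1] ver=1 & 0x1 = 0x1; word=0x80
[2+:5] bank=20 & 0x1f = 0x14; word=0xd0
[1+:1] type=1 & 0x1 = 0x1; word=0xd2
[0+:1] addr_hi=1 & 0x1 = 0x1; word=0xd3
word = 0xd3 → big-endian bytes:
  [0]=0xd3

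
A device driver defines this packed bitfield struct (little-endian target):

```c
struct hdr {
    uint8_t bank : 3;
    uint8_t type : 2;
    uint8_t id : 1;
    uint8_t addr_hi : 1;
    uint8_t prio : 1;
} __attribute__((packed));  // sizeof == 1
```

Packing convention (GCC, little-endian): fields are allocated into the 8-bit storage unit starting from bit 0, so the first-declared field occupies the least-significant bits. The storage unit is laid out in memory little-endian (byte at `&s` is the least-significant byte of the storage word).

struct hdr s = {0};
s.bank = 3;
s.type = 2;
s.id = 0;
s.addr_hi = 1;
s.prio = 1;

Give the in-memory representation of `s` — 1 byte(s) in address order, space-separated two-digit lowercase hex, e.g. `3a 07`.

bank:3 = 3 → 0x3 << 0 → word 0x03
type:2 = 2 → 0x2 << 3 → word 0x13
id:1 = 0 → 0x0 << 5 → word 0x13
addr_hi:1 = 1 → 0x1 << 6 → word 0x53
prio:1 = 1 → 0x1 << 7 → word 0xd3
word = 0xd3 → little-endian bytes:
  [0]=0xd3

d3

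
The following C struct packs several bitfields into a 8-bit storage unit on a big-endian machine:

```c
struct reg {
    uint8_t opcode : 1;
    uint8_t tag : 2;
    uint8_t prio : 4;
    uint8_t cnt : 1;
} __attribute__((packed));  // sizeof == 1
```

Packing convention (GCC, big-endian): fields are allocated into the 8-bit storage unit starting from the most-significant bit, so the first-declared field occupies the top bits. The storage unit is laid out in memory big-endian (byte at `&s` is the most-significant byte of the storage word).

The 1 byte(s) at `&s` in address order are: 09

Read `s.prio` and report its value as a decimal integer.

4

[0]=0x09 (big-endian) → word 0x09
opcode [7+:1] = (word>>7) & 0x1 = 0
tag [5+:2] = (word>>5) & 0x3 = 0
prio [1+:4] = (word>>1) & 0xf = 4  ←
cnt [0+:1] = (word>>0) & 0x1 = 1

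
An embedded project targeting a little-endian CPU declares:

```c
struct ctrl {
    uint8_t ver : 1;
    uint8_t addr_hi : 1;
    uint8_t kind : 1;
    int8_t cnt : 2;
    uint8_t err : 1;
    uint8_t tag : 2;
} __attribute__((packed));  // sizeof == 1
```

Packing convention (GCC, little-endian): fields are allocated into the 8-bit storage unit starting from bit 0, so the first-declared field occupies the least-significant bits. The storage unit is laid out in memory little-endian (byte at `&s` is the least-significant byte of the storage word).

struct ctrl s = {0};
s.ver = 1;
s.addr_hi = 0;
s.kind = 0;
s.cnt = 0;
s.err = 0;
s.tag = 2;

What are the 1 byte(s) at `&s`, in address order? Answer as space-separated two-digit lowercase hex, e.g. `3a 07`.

ver (1b) val=1 bits=0x1 at bit 0: 0x01
addr_hi (1b) val=0 bits=0x0 at bit 1: 0x01
kind (1b) val=0 bits=0x0 at bit 2: 0x01
cnt (2b) val=0 bits=0x0 at bit 3: 0x01
err (1b) val=0 bits=0x0 at bit 5: 0x01
tag (2b) val=2 bits=0x2 at bit 6: 0x81
word = 0x81 → little-endian bytes:
  [0]=0x81

81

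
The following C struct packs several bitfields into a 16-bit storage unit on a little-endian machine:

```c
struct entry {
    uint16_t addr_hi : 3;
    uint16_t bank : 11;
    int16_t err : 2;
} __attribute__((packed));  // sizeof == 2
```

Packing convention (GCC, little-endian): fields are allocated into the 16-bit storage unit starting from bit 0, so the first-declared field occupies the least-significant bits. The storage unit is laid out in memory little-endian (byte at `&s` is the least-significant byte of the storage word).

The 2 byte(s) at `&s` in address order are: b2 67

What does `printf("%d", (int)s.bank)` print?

1270

[0]=0xb2 [1]=0x67 (little-endian) → word 0x67b2
addr_hi:3 @ bit 0 → (0x67b2>>0)&0x7 = 0x2
bank:11 @ bit 3 → (0x67b2>>3)&0x7ff = 0x4f6  ←
err:2 @ bit 14 → (0x67b2>>14)&0x3 = 0x1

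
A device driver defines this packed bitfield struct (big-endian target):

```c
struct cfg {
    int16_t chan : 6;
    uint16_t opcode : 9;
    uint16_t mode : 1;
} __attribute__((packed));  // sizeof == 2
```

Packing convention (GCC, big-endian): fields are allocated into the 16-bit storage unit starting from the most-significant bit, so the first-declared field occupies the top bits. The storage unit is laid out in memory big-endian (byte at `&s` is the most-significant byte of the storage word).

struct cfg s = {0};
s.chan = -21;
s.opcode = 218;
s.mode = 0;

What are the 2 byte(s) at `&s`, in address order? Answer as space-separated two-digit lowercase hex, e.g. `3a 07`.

ad b4

[10+:6] chan=-21 & 0x3f = 0x2b; word=0xac00
[1+:9] opcode=218 & 0x1ff = 0xda; word=0xadb4
[0+:1] mode=0 & 0x1 = 0x0; word=0xadb4
word = 0xadb4 → big-endian bytes:
  [0]=0xad  [1]=0xb4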